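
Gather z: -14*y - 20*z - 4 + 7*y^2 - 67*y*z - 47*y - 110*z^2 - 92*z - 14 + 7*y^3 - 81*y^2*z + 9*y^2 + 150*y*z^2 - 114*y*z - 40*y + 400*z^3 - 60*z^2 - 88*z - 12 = 7*y^3 + 16*y^2 - 101*y + 400*z^3 + z^2*(150*y - 170) + z*(-81*y^2 - 181*y - 200) - 30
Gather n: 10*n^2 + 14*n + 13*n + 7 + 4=10*n^2 + 27*n + 11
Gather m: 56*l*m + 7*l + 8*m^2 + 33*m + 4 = 7*l + 8*m^2 + m*(56*l + 33) + 4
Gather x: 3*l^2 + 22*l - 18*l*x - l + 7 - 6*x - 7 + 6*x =3*l^2 - 18*l*x + 21*l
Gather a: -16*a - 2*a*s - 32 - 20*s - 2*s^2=a*(-2*s - 16) - 2*s^2 - 20*s - 32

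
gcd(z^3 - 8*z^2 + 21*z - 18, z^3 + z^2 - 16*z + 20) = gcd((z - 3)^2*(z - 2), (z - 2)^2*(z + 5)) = z - 2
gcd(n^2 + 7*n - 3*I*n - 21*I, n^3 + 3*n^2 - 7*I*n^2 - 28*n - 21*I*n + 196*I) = n + 7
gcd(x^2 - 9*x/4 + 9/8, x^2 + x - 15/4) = x - 3/2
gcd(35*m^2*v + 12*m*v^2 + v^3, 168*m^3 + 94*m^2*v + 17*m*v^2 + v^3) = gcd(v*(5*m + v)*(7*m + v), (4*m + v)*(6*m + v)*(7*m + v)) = 7*m + v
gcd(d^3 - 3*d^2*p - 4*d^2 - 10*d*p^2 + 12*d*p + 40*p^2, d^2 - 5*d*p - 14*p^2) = d + 2*p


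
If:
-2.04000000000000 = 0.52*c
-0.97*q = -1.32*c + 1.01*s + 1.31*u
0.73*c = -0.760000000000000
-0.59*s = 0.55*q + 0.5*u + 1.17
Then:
No Solution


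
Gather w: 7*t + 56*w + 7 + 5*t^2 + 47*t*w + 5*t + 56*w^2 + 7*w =5*t^2 + 12*t + 56*w^2 + w*(47*t + 63) + 7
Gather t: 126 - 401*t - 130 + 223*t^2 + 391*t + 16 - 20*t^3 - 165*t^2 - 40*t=-20*t^3 + 58*t^2 - 50*t + 12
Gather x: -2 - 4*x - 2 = -4*x - 4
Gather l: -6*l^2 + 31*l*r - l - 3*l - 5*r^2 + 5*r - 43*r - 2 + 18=-6*l^2 + l*(31*r - 4) - 5*r^2 - 38*r + 16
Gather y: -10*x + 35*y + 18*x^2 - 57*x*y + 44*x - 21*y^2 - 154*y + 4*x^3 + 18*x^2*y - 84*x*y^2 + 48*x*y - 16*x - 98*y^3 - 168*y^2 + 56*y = 4*x^3 + 18*x^2 + 18*x - 98*y^3 + y^2*(-84*x - 189) + y*(18*x^2 - 9*x - 63)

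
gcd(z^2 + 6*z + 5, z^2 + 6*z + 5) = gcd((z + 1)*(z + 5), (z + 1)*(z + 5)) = z^2 + 6*z + 5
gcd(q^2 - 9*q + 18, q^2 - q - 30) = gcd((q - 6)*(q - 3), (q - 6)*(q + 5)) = q - 6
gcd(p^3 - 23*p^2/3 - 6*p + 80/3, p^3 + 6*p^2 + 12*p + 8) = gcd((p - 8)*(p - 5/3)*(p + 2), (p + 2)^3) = p + 2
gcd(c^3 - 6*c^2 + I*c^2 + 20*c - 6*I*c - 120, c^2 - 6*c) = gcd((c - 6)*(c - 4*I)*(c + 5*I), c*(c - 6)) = c - 6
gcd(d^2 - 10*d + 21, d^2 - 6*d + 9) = d - 3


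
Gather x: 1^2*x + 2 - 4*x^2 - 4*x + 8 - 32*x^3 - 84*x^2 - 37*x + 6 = -32*x^3 - 88*x^2 - 40*x + 16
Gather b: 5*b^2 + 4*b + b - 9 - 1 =5*b^2 + 5*b - 10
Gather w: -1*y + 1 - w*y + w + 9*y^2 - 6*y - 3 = w*(1 - y) + 9*y^2 - 7*y - 2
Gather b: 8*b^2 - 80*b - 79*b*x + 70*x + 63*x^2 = 8*b^2 + b*(-79*x - 80) + 63*x^2 + 70*x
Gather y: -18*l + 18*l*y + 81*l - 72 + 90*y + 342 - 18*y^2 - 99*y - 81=63*l - 18*y^2 + y*(18*l - 9) + 189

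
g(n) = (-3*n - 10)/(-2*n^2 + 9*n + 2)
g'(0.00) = 21.00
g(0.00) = -5.00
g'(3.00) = -0.74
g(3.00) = -1.73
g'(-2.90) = 0.09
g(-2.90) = 0.03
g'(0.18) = 6.06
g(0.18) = -2.96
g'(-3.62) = 0.05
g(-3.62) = -0.02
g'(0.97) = 0.51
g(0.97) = -1.46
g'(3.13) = -0.89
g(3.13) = -1.83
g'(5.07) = -19.11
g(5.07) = 6.67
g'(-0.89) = 1.99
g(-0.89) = 0.97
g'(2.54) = -0.39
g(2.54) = -1.47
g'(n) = (-3*n - 10)*(4*n - 9)/(-2*n^2 + 9*n + 2)^2 - 3/(-2*n^2 + 9*n + 2) = 2*(-3*n^2 - 20*n + 42)/(4*n^4 - 36*n^3 + 73*n^2 + 36*n + 4)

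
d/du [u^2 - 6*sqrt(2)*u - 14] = 2*u - 6*sqrt(2)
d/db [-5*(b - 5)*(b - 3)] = 40 - 10*b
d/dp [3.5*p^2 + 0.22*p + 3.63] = 7.0*p + 0.22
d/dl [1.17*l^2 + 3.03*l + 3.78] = 2.34*l + 3.03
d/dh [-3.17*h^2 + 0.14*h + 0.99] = 0.14 - 6.34*h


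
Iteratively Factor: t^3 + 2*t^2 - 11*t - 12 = (t - 3)*(t^2 + 5*t + 4) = (t - 3)*(t + 1)*(t + 4)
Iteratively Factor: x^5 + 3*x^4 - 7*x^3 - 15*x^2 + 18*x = (x + 3)*(x^4 - 7*x^2 + 6*x) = x*(x + 3)*(x^3 - 7*x + 6) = x*(x - 2)*(x + 3)*(x^2 + 2*x - 3) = x*(x - 2)*(x - 1)*(x + 3)*(x + 3)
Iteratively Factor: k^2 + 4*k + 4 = (k + 2)*(k + 2)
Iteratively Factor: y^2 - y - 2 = (y + 1)*(y - 2)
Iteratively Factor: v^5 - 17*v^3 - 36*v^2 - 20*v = (v + 1)*(v^4 - v^3 - 16*v^2 - 20*v) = (v - 5)*(v + 1)*(v^3 + 4*v^2 + 4*v) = v*(v - 5)*(v + 1)*(v^2 + 4*v + 4) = v*(v - 5)*(v + 1)*(v + 2)*(v + 2)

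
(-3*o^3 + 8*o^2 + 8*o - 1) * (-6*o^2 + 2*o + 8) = 18*o^5 - 54*o^4 - 56*o^3 + 86*o^2 + 62*o - 8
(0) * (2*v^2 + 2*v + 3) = 0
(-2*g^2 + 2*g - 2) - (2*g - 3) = 1 - 2*g^2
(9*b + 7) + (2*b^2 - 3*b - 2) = 2*b^2 + 6*b + 5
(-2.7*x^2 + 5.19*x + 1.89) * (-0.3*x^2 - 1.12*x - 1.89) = 0.81*x^4 + 1.467*x^3 - 1.2768*x^2 - 11.9259*x - 3.5721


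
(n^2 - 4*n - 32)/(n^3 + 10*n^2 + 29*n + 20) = (n - 8)/(n^2 + 6*n + 5)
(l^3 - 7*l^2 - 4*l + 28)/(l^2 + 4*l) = (l^3 - 7*l^2 - 4*l + 28)/(l*(l + 4))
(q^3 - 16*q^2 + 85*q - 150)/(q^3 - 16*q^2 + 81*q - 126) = (q^2 - 10*q + 25)/(q^2 - 10*q + 21)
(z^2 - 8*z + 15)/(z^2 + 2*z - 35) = (z - 3)/(z + 7)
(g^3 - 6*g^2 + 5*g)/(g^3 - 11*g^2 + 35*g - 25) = g/(g - 5)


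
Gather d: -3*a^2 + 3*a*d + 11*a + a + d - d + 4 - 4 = -3*a^2 + 3*a*d + 12*a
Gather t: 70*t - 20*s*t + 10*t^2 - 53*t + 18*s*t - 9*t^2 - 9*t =t^2 + t*(8 - 2*s)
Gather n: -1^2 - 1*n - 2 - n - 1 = -2*n - 4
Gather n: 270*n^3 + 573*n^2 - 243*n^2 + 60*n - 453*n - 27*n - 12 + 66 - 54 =270*n^3 + 330*n^2 - 420*n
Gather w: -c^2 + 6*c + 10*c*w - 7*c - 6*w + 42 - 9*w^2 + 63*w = -c^2 - c - 9*w^2 + w*(10*c + 57) + 42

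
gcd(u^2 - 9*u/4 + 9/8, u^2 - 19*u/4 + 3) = u - 3/4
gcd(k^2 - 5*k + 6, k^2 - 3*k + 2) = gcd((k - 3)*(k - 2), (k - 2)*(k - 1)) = k - 2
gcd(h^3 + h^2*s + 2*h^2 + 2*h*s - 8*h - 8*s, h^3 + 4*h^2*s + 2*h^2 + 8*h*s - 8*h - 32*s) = h^2 + 2*h - 8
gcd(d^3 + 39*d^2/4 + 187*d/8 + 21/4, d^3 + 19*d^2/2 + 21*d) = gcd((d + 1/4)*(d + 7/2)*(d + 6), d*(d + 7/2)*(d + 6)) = d^2 + 19*d/2 + 21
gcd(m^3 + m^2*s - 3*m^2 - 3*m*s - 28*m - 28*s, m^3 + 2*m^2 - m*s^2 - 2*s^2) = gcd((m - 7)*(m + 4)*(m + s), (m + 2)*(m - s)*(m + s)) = m + s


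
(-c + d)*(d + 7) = -c*d - 7*c + d^2 + 7*d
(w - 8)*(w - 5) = w^2 - 13*w + 40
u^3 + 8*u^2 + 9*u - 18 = (u - 1)*(u + 3)*(u + 6)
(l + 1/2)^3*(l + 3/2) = l^4 + 3*l^3 + 3*l^2 + 5*l/4 + 3/16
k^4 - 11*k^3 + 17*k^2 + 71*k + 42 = (k - 7)*(k - 6)*(k + 1)^2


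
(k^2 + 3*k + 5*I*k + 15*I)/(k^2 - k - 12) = (k + 5*I)/(k - 4)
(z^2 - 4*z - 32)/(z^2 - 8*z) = (z + 4)/z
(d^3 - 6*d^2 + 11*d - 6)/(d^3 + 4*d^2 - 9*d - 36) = (d^2 - 3*d + 2)/(d^2 + 7*d + 12)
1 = 1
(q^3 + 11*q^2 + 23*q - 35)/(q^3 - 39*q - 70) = (q^2 + 6*q - 7)/(q^2 - 5*q - 14)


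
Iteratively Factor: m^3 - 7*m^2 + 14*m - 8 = (m - 1)*(m^2 - 6*m + 8) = (m - 2)*(m - 1)*(m - 4)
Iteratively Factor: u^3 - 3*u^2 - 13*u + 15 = (u - 1)*(u^2 - 2*u - 15) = (u - 1)*(u + 3)*(u - 5)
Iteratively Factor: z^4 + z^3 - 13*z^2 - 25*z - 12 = (z + 1)*(z^3 - 13*z - 12) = (z - 4)*(z + 1)*(z^2 + 4*z + 3) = (z - 4)*(z + 1)^2*(z + 3)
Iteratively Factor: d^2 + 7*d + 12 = (d + 3)*(d + 4)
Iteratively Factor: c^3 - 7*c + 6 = (c - 1)*(c^2 + c - 6) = (c - 1)*(c + 3)*(c - 2)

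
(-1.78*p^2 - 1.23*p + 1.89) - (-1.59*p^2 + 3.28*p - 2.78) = -0.19*p^2 - 4.51*p + 4.67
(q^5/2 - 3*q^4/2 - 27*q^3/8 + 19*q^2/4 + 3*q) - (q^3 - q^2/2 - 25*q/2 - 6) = q^5/2 - 3*q^4/2 - 35*q^3/8 + 21*q^2/4 + 31*q/2 + 6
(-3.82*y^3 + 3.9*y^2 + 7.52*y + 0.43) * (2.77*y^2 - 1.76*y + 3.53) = -10.5814*y^5 + 17.5262*y^4 + 0.481799999999999*y^3 + 1.7229*y^2 + 25.7888*y + 1.5179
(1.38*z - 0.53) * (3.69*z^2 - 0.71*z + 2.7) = 5.0922*z^3 - 2.9355*z^2 + 4.1023*z - 1.431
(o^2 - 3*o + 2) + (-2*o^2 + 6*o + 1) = -o^2 + 3*o + 3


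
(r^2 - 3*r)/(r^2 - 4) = r*(r - 3)/(r^2 - 4)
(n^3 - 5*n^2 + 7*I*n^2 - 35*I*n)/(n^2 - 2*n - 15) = n*(n + 7*I)/(n + 3)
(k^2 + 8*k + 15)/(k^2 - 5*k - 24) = (k + 5)/(k - 8)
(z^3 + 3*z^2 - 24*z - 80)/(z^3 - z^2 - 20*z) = (z + 4)/z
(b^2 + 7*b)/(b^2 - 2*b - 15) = b*(b + 7)/(b^2 - 2*b - 15)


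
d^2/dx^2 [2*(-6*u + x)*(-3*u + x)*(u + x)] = -32*u + 12*x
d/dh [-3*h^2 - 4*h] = -6*h - 4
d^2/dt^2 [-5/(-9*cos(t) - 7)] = 45*(9*sin(t)^2 + 7*cos(t) + 9)/(9*cos(t) + 7)^3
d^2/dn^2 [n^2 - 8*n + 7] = 2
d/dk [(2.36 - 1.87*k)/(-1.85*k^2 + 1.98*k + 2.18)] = (-3.4595*k^2 + 8.732*k - 8.7494)/(3.4225*k^4 - 7.326*k^3 - 4.1456*k^2 + 8.6328*k + 4.7524)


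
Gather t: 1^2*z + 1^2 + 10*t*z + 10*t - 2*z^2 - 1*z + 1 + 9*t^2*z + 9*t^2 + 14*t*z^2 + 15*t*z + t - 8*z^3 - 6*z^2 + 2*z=t^2*(9*z + 9) + t*(14*z^2 + 25*z + 11) - 8*z^3 - 8*z^2 + 2*z + 2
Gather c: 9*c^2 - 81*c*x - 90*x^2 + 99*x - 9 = 9*c^2 - 81*c*x - 90*x^2 + 99*x - 9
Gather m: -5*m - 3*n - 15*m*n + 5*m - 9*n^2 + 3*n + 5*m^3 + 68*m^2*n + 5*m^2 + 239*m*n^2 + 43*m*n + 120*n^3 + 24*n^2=5*m^3 + m^2*(68*n + 5) + m*(239*n^2 + 28*n) + 120*n^3 + 15*n^2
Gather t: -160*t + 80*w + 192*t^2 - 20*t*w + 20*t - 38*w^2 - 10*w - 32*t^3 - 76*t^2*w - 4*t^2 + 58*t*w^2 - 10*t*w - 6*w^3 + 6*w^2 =-32*t^3 + t^2*(188 - 76*w) + t*(58*w^2 - 30*w - 140) - 6*w^3 - 32*w^2 + 70*w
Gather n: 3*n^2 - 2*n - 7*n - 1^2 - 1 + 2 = 3*n^2 - 9*n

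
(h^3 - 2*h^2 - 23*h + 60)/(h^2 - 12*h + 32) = (h^2 + 2*h - 15)/(h - 8)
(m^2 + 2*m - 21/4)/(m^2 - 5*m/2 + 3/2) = (m + 7/2)/(m - 1)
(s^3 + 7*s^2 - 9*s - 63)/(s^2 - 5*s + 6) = (s^2 + 10*s + 21)/(s - 2)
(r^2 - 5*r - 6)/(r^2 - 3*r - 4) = (r - 6)/(r - 4)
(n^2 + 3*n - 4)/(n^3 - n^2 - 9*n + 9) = (n + 4)/(n^2 - 9)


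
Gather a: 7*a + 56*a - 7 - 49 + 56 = 63*a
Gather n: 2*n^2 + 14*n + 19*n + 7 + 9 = 2*n^2 + 33*n + 16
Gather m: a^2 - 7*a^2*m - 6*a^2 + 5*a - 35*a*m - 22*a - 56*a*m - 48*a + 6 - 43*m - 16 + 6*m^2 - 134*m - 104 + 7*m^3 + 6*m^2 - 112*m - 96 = -5*a^2 - 65*a + 7*m^3 + 12*m^2 + m*(-7*a^2 - 91*a - 289) - 210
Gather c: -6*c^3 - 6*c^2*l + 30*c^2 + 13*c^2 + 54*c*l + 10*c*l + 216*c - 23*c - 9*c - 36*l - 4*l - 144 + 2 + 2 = -6*c^3 + c^2*(43 - 6*l) + c*(64*l + 184) - 40*l - 140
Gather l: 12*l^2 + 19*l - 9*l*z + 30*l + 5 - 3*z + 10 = 12*l^2 + l*(49 - 9*z) - 3*z + 15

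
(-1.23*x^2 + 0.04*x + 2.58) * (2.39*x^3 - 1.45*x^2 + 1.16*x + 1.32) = -2.9397*x^5 + 1.8791*x^4 + 4.6814*x^3 - 5.3182*x^2 + 3.0456*x + 3.4056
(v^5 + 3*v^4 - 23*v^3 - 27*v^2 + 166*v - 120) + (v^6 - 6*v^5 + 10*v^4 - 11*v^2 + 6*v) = v^6 - 5*v^5 + 13*v^4 - 23*v^3 - 38*v^2 + 172*v - 120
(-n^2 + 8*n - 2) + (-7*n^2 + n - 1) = -8*n^2 + 9*n - 3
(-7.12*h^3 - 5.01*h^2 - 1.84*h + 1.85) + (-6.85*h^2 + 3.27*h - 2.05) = -7.12*h^3 - 11.86*h^2 + 1.43*h - 0.2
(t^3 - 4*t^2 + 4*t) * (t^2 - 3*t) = t^5 - 7*t^4 + 16*t^3 - 12*t^2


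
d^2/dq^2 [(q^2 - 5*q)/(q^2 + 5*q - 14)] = 4*(-5*q^3 + 21*q^2 - 105*q - 77)/(q^6 + 15*q^5 + 33*q^4 - 295*q^3 - 462*q^2 + 2940*q - 2744)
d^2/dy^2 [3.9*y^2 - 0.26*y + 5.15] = 7.80000000000000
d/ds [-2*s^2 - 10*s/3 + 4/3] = -4*s - 10/3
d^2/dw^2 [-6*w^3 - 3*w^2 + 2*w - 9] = -36*w - 6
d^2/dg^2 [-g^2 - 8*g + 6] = -2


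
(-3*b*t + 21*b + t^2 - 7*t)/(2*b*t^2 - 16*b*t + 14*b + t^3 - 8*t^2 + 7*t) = (-3*b + t)/(2*b*t - 2*b + t^2 - t)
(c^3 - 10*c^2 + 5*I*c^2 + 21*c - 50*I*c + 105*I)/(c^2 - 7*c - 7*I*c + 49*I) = (c^2 + c*(-3 + 5*I) - 15*I)/(c - 7*I)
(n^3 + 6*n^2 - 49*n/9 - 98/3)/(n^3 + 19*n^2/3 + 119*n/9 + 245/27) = 3*(3*n^2 + 11*n - 42)/(9*n^2 + 36*n + 35)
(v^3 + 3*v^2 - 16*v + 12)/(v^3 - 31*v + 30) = (v - 2)/(v - 5)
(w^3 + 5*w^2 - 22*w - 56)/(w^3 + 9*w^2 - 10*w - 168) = (w + 2)/(w + 6)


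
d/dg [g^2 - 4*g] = 2*g - 4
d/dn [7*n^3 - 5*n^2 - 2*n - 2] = 21*n^2 - 10*n - 2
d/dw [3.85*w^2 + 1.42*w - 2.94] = 7.7*w + 1.42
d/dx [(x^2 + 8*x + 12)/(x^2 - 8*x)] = 8*(-2*x^2 - 3*x + 12)/(x^2*(x^2 - 16*x + 64))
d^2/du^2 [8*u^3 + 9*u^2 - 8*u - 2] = 48*u + 18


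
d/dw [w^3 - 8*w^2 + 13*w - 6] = 3*w^2 - 16*w + 13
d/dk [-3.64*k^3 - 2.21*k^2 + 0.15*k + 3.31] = -10.92*k^2 - 4.42*k + 0.15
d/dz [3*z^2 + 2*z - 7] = 6*z + 2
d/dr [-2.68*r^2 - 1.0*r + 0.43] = -5.36*r - 1.0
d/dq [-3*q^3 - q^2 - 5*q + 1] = -9*q^2 - 2*q - 5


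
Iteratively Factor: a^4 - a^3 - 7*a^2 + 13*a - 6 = (a - 1)*(a^3 - 7*a + 6) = (a - 2)*(a - 1)*(a^2 + 2*a - 3) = (a - 2)*(a - 1)^2*(a + 3)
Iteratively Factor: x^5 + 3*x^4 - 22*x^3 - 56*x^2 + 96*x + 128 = (x - 4)*(x^4 + 7*x^3 + 6*x^2 - 32*x - 32) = (x - 4)*(x + 4)*(x^3 + 3*x^2 - 6*x - 8) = (x - 4)*(x + 4)^2*(x^2 - x - 2) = (x - 4)*(x - 2)*(x + 4)^2*(x + 1)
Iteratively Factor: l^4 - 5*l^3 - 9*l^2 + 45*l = (l + 3)*(l^3 - 8*l^2 + 15*l) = l*(l + 3)*(l^2 - 8*l + 15) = l*(l - 5)*(l + 3)*(l - 3)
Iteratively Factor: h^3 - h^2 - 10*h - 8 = (h + 2)*(h^2 - 3*h - 4) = (h - 4)*(h + 2)*(h + 1)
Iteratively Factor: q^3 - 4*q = (q - 2)*(q^2 + 2*q) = (q - 2)*(q + 2)*(q)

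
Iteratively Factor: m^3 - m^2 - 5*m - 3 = (m + 1)*(m^2 - 2*m - 3) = (m - 3)*(m + 1)*(m + 1)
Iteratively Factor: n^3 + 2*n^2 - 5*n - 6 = (n + 3)*(n^2 - n - 2) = (n - 2)*(n + 3)*(n + 1)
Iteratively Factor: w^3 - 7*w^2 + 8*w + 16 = (w - 4)*(w^2 - 3*w - 4) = (w - 4)^2*(w + 1)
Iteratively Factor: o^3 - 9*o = (o - 3)*(o^2 + 3*o) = (o - 3)*(o + 3)*(o)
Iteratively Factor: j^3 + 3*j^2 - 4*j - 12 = (j + 2)*(j^2 + j - 6) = (j + 2)*(j + 3)*(j - 2)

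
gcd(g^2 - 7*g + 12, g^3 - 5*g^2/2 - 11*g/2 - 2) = g - 4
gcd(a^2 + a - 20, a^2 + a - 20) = a^2 + a - 20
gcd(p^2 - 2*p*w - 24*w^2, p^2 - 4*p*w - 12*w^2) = p - 6*w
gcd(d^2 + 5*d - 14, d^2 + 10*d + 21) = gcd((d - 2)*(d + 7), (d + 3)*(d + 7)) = d + 7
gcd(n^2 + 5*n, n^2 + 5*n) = n^2 + 5*n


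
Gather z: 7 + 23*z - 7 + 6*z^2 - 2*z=6*z^2 + 21*z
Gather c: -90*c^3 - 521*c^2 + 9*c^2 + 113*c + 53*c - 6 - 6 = -90*c^3 - 512*c^2 + 166*c - 12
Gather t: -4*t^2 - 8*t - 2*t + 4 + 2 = -4*t^2 - 10*t + 6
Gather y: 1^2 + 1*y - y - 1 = 0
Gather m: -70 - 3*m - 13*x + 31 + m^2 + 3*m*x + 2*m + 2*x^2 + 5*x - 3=m^2 + m*(3*x - 1) + 2*x^2 - 8*x - 42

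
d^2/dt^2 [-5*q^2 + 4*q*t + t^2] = 2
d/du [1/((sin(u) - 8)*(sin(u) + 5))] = (3 - 2*sin(u))*cos(u)/((sin(u) - 8)^2*(sin(u) + 5)^2)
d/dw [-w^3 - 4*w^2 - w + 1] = -3*w^2 - 8*w - 1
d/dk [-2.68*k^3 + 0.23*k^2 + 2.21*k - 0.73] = -8.04*k^2 + 0.46*k + 2.21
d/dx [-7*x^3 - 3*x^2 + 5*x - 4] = -21*x^2 - 6*x + 5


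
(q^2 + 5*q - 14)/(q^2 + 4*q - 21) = (q - 2)/(q - 3)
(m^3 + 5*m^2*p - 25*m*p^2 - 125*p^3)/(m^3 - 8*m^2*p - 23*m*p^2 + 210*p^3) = (m^2 - 25*p^2)/(m^2 - 13*m*p + 42*p^2)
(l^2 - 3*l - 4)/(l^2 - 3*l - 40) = (-l^2 + 3*l + 4)/(-l^2 + 3*l + 40)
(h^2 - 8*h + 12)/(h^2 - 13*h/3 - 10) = 3*(h - 2)/(3*h + 5)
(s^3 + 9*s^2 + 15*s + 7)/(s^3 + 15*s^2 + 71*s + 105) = (s^2 + 2*s + 1)/(s^2 + 8*s + 15)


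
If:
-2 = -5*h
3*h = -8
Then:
No Solution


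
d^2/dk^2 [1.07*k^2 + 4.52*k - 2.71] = 2.14000000000000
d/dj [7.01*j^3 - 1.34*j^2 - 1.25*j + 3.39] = 21.03*j^2 - 2.68*j - 1.25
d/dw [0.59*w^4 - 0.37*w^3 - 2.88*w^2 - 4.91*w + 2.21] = 2.36*w^3 - 1.11*w^2 - 5.76*w - 4.91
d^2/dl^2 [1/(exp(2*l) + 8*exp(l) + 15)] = 4*(-(exp(l) + 2)*(exp(2*l) + 8*exp(l) + 15) + 2*(exp(l) + 4)^2*exp(l))*exp(l)/(exp(2*l) + 8*exp(l) + 15)^3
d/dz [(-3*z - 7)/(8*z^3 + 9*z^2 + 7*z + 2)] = (48*z^3 + 195*z^2 + 126*z + 43)/(64*z^6 + 144*z^5 + 193*z^4 + 158*z^3 + 85*z^2 + 28*z + 4)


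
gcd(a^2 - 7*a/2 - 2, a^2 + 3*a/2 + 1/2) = a + 1/2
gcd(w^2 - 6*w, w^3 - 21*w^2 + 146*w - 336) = w - 6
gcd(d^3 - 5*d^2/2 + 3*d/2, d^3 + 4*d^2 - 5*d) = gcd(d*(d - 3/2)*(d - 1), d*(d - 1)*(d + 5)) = d^2 - d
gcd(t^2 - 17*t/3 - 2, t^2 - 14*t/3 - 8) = t - 6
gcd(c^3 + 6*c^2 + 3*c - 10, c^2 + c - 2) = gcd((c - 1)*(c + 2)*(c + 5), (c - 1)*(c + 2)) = c^2 + c - 2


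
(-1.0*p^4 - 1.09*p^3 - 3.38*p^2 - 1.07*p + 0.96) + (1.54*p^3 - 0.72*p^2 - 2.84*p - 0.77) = -1.0*p^4 + 0.45*p^3 - 4.1*p^2 - 3.91*p + 0.19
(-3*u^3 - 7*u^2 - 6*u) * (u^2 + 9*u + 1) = -3*u^5 - 34*u^4 - 72*u^3 - 61*u^2 - 6*u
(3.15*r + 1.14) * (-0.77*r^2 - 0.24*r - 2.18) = -2.4255*r^3 - 1.6338*r^2 - 7.1406*r - 2.4852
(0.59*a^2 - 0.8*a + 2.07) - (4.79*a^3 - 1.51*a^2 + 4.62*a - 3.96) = -4.79*a^3 + 2.1*a^2 - 5.42*a + 6.03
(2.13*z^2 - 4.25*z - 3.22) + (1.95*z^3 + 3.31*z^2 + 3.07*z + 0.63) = 1.95*z^3 + 5.44*z^2 - 1.18*z - 2.59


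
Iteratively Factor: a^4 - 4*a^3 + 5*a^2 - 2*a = (a - 2)*(a^3 - 2*a^2 + a) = (a - 2)*(a - 1)*(a^2 - a) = a*(a - 2)*(a - 1)*(a - 1)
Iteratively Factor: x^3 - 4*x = (x)*(x^2 - 4) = x*(x + 2)*(x - 2)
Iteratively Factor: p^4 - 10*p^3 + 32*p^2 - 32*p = (p - 4)*(p^3 - 6*p^2 + 8*p) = (p - 4)*(p - 2)*(p^2 - 4*p) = (p - 4)^2*(p - 2)*(p)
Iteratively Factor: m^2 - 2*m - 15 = (m + 3)*(m - 5)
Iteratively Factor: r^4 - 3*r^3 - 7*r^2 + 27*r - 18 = (r - 3)*(r^3 - 7*r + 6) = (r - 3)*(r + 3)*(r^2 - 3*r + 2) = (r - 3)*(r - 1)*(r + 3)*(r - 2)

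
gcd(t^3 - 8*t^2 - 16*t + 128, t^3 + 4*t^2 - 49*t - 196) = t + 4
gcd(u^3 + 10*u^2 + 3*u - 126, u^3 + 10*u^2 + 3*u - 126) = u^3 + 10*u^2 + 3*u - 126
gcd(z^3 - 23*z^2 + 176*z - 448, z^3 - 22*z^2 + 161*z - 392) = z^2 - 15*z + 56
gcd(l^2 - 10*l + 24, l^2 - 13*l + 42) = l - 6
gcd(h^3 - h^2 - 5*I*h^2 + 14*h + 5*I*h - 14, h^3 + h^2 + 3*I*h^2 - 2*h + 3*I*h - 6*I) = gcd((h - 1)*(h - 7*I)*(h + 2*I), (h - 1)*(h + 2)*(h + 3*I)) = h - 1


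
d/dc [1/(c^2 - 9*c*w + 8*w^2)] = (-2*c + 9*w)/(c^2 - 9*c*w + 8*w^2)^2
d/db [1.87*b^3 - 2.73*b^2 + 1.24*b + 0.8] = 5.61*b^2 - 5.46*b + 1.24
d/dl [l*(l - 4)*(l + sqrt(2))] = l*(l - 4) + l*(l + sqrt(2)) + (l - 4)*(l + sqrt(2))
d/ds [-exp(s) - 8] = -exp(s)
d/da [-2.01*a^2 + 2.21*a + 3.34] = 2.21 - 4.02*a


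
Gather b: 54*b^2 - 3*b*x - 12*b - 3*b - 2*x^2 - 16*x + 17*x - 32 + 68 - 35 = 54*b^2 + b*(-3*x - 15) - 2*x^2 + x + 1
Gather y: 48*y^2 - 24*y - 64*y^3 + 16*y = -64*y^3 + 48*y^2 - 8*y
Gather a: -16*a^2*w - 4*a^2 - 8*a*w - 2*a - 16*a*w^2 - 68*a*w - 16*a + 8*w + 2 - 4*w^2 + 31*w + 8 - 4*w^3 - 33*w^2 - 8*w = a^2*(-16*w - 4) + a*(-16*w^2 - 76*w - 18) - 4*w^3 - 37*w^2 + 31*w + 10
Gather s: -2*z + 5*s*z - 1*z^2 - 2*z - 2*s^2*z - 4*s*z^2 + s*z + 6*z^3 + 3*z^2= -2*s^2*z + s*(-4*z^2 + 6*z) + 6*z^3 + 2*z^2 - 4*z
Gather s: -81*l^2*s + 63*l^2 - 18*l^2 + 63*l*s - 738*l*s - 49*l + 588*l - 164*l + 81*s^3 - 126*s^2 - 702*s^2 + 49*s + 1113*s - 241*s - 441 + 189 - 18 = 45*l^2 + 375*l + 81*s^3 - 828*s^2 + s*(-81*l^2 - 675*l + 921) - 270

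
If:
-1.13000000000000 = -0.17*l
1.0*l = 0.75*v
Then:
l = 6.65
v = 8.86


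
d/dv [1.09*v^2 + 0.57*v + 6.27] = 2.18*v + 0.57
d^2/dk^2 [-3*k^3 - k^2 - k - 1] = -18*k - 2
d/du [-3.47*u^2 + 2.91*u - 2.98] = 2.91 - 6.94*u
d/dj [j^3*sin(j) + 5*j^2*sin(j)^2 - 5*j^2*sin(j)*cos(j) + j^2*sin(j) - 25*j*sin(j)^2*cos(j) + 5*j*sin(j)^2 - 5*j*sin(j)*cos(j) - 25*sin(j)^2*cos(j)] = j^3*cos(j) + 3*j^2*sin(j) + j^2*cos(j) - 5*sqrt(2)*j^2*cos(2*j + pi/4) + 33*j*sin(j)/4 - 75*j*sin(3*j)/4 - 10*j*cos(2*j) + 5*j + 25*sin(j)/4 - 75*sin(3*j)/4 - 5*sqrt(2)*sin(2*j + pi/4)/2 - 25*cos(j)/4 + 25*cos(3*j)/4 + 5/2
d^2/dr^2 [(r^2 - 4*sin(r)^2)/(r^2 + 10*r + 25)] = (16*r^2*sin(r)^2 - 8*r^2 + 160*r*sin(r)^2 + 16*r*sin(2*r) - 100*r + 376*sin(r)^2 + 80*sin(2*r) - 150)/(r^4 + 20*r^3 + 150*r^2 + 500*r + 625)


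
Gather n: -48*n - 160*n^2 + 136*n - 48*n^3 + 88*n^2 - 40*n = -48*n^3 - 72*n^2 + 48*n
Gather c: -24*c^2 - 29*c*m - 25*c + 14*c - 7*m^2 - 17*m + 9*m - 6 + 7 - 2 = -24*c^2 + c*(-29*m - 11) - 7*m^2 - 8*m - 1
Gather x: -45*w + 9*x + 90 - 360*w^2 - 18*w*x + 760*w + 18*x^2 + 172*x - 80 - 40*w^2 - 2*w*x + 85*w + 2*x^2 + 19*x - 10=-400*w^2 + 800*w + 20*x^2 + x*(200 - 20*w)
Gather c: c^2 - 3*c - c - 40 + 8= c^2 - 4*c - 32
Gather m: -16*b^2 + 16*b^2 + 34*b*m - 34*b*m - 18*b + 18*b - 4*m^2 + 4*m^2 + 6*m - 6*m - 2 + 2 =0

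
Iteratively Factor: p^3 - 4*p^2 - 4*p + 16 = (p + 2)*(p^2 - 6*p + 8) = (p - 4)*(p + 2)*(p - 2)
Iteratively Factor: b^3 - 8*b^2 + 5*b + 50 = (b + 2)*(b^2 - 10*b + 25) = (b - 5)*(b + 2)*(b - 5)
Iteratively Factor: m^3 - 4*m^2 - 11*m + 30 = (m + 3)*(m^2 - 7*m + 10) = (m - 2)*(m + 3)*(m - 5)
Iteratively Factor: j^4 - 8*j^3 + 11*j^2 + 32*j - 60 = (j - 5)*(j^3 - 3*j^2 - 4*j + 12) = (j - 5)*(j - 2)*(j^2 - j - 6) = (j - 5)*(j - 2)*(j + 2)*(j - 3)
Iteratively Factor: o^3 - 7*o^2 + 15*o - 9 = (o - 1)*(o^2 - 6*o + 9) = (o - 3)*(o - 1)*(o - 3)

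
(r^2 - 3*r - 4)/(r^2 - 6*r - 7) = (r - 4)/(r - 7)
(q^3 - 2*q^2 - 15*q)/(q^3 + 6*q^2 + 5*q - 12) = q*(q - 5)/(q^2 + 3*q - 4)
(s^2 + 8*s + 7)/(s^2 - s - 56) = (s + 1)/(s - 8)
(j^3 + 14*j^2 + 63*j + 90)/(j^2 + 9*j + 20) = (j^2 + 9*j + 18)/(j + 4)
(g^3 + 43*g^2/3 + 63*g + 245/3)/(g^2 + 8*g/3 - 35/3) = (3*g^2 + 28*g + 49)/(3*g - 7)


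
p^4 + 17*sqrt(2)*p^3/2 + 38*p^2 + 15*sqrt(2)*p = p*(p + sqrt(2)/2)*(p + 3*sqrt(2))*(p + 5*sqrt(2))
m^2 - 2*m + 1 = (m - 1)^2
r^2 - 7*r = r*(r - 7)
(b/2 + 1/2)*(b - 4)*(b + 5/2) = b^3/2 - b^2/4 - 23*b/4 - 5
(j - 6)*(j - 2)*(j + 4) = j^3 - 4*j^2 - 20*j + 48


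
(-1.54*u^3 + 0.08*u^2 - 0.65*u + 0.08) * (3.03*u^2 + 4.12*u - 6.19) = -4.6662*u^5 - 6.1024*u^4 + 7.8927*u^3 - 2.9308*u^2 + 4.3531*u - 0.4952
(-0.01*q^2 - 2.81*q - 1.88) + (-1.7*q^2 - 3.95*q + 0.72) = -1.71*q^2 - 6.76*q - 1.16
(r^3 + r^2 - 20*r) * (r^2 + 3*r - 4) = r^5 + 4*r^4 - 21*r^3 - 64*r^2 + 80*r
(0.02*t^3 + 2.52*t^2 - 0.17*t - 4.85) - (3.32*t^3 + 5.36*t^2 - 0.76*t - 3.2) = -3.3*t^3 - 2.84*t^2 + 0.59*t - 1.65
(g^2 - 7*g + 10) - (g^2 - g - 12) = 22 - 6*g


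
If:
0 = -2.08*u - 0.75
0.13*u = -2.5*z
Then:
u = -0.36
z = 0.02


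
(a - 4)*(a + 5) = a^2 + a - 20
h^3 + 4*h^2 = h^2*(h + 4)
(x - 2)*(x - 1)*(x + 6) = x^3 + 3*x^2 - 16*x + 12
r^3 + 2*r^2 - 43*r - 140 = (r - 7)*(r + 4)*(r + 5)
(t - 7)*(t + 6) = t^2 - t - 42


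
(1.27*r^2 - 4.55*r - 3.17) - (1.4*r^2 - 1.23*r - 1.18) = -0.13*r^2 - 3.32*r - 1.99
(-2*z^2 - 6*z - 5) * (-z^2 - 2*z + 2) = 2*z^4 + 10*z^3 + 13*z^2 - 2*z - 10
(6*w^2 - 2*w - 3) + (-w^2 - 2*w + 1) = 5*w^2 - 4*w - 2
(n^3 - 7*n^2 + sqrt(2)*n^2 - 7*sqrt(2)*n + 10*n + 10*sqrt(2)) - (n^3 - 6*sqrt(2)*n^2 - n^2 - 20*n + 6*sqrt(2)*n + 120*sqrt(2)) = -6*n^2 + 7*sqrt(2)*n^2 - 13*sqrt(2)*n + 30*n - 110*sqrt(2)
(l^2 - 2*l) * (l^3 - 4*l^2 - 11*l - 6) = l^5 - 6*l^4 - 3*l^3 + 16*l^2 + 12*l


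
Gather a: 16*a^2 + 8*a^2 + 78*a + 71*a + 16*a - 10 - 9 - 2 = 24*a^2 + 165*a - 21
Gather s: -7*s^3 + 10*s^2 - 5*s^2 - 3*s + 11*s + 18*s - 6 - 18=-7*s^3 + 5*s^2 + 26*s - 24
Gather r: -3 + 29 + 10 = 36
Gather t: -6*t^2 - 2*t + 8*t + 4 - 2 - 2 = -6*t^2 + 6*t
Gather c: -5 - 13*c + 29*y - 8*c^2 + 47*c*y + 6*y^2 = -8*c^2 + c*(47*y - 13) + 6*y^2 + 29*y - 5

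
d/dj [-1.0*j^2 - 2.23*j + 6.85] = -2.0*j - 2.23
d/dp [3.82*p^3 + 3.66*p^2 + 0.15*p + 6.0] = 11.46*p^2 + 7.32*p + 0.15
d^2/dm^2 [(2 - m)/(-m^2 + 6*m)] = 2*(m*(8 - 3*m)*(m - 6) + 4*(m - 3)^2*(m - 2))/(m^3*(m - 6)^3)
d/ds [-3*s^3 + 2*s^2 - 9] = s*(4 - 9*s)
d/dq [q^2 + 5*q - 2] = 2*q + 5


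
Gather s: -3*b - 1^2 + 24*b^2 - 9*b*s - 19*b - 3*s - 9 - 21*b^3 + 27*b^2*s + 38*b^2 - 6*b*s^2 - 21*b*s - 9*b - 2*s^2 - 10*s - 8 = -21*b^3 + 62*b^2 - 31*b + s^2*(-6*b - 2) + s*(27*b^2 - 30*b - 13) - 18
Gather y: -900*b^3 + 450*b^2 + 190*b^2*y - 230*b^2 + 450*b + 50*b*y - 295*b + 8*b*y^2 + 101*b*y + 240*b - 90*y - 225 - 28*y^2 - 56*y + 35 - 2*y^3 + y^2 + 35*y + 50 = -900*b^3 + 220*b^2 + 395*b - 2*y^3 + y^2*(8*b - 27) + y*(190*b^2 + 151*b - 111) - 140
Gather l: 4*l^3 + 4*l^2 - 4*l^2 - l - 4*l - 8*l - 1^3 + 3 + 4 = 4*l^3 - 13*l + 6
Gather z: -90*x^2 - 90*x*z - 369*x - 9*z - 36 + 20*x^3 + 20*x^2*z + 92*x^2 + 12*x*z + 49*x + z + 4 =20*x^3 + 2*x^2 - 320*x + z*(20*x^2 - 78*x - 8) - 32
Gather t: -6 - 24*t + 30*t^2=30*t^2 - 24*t - 6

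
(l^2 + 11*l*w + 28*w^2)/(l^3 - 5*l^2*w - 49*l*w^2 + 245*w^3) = (l + 4*w)/(l^2 - 12*l*w + 35*w^2)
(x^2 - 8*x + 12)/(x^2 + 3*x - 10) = (x - 6)/(x + 5)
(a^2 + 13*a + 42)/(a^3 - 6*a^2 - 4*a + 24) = (a^2 + 13*a + 42)/(a^3 - 6*a^2 - 4*a + 24)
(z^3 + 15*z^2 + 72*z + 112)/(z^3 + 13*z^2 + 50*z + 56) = (z + 4)/(z + 2)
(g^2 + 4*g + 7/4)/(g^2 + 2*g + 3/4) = (2*g + 7)/(2*g + 3)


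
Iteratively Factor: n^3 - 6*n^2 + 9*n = (n - 3)*(n^2 - 3*n) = (n - 3)^2*(n)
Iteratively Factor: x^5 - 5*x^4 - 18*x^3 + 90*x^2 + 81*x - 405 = (x + 3)*(x^4 - 8*x^3 + 6*x^2 + 72*x - 135) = (x - 3)*(x + 3)*(x^3 - 5*x^2 - 9*x + 45) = (x - 3)^2*(x + 3)*(x^2 - 2*x - 15) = (x - 3)^2*(x + 3)^2*(x - 5)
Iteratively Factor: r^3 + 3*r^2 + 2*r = (r + 2)*(r^2 + r) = r*(r + 2)*(r + 1)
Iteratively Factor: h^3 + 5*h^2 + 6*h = (h + 2)*(h^2 + 3*h) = h*(h + 2)*(h + 3)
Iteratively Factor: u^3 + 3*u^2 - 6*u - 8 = (u + 4)*(u^2 - u - 2) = (u + 1)*(u + 4)*(u - 2)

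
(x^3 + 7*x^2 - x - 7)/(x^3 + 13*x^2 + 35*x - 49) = (x + 1)/(x + 7)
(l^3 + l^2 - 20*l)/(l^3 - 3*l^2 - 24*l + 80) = l/(l - 4)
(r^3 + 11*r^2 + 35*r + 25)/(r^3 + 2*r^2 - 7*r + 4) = (r^3 + 11*r^2 + 35*r + 25)/(r^3 + 2*r^2 - 7*r + 4)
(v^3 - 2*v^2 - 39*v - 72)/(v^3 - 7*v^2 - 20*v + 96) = (v^2 + 6*v + 9)/(v^2 + v - 12)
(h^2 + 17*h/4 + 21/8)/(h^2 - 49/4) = (4*h + 3)/(2*(2*h - 7))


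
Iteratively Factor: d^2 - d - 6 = (d - 3)*(d + 2)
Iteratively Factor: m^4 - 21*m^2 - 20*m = (m - 5)*(m^3 + 5*m^2 + 4*m) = (m - 5)*(m + 4)*(m^2 + m) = m*(m - 5)*(m + 4)*(m + 1)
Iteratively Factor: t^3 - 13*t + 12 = (t - 1)*(t^2 + t - 12) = (t - 1)*(t + 4)*(t - 3)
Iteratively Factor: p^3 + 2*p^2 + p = (p)*(p^2 + 2*p + 1) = p*(p + 1)*(p + 1)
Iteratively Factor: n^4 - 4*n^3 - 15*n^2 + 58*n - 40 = (n - 2)*(n^3 - 2*n^2 - 19*n + 20) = (n - 2)*(n - 1)*(n^2 - n - 20) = (n - 2)*(n - 1)*(n + 4)*(n - 5)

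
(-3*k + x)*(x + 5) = -3*k*x - 15*k + x^2 + 5*x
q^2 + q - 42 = (q - 6)*(q + 7)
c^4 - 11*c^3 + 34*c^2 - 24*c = c*(c - 6)*(c - 4)*(c - 1)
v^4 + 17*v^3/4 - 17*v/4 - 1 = (v - 1)*(v + 1/4)*(v + 1)*(v + 4)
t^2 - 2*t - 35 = (t - 7)*(t + 5)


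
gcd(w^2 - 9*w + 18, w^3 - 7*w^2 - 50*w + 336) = w - 6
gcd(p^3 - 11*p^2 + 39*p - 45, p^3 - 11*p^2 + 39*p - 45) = p^3 - 11*p^2 + 39*p - 45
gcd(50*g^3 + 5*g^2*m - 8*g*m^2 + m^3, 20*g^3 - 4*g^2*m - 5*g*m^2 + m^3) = 10*g^2 + 3*g*m - m^2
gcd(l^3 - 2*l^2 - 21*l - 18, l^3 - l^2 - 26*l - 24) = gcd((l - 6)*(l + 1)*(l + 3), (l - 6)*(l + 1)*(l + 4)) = l^2 - 5*l - 6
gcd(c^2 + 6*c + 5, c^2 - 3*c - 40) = c + 5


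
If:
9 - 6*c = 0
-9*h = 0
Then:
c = 3/2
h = 0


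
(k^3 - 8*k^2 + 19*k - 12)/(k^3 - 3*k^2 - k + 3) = (k - 4)/(k + 1)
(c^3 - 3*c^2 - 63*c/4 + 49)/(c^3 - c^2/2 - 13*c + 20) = (4*c^2 - 28*c + 49)/(2*(2*c^2 - 9*c + 10))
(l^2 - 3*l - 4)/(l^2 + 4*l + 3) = (l - 4)/(l + 3)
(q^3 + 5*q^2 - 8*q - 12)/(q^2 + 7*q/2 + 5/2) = 2*(q^2 + 4*q - 12)/(2*q + 5)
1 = 1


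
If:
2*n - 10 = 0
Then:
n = 5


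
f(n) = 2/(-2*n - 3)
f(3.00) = -0.22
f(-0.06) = -0.69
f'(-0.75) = 1.78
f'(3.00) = 0.05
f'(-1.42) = 156.25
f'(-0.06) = 0.48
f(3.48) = -0.20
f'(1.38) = 0.12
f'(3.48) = 0.04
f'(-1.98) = 4.34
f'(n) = 4/(-2*n - 3)^2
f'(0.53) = 0.24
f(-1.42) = -12.50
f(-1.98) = 2.08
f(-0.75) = -1.33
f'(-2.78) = 0.61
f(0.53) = -0.49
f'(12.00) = 0.01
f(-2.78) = 0.78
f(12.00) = -0.07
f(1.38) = -0.35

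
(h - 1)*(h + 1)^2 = h^3 + h^2 - h - 1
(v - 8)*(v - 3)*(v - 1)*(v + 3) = v^4 - 9*v^3 - v^2 + 81*v - 72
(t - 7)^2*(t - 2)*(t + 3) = t^4 - 13*t^3 + 29*t^2 + 133*t - 294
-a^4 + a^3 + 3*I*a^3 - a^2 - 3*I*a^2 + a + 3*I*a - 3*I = (a - 3*I)*(a + I)*(I*a + 1)*(I*a - I)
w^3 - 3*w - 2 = (w - 2)*(w + 1)^2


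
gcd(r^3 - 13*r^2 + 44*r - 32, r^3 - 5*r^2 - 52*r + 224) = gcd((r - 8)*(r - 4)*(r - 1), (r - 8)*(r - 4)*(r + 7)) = r^2 - 12*r + 32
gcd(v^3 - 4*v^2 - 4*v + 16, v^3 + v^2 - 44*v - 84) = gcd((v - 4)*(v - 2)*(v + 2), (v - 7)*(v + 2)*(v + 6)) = v + 2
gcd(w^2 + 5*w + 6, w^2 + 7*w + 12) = w + 3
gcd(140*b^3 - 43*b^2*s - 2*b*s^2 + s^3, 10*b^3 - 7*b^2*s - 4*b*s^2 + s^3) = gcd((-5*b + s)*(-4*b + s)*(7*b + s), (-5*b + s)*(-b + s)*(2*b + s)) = -5*b + s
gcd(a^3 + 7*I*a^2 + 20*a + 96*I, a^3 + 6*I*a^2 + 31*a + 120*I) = a^2 + 11*I*a - 24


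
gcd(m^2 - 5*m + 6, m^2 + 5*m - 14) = m - 2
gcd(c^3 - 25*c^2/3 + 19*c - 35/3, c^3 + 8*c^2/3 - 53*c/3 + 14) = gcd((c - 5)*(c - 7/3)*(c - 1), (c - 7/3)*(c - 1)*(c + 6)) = c^2 - 10*c/3 + 7/3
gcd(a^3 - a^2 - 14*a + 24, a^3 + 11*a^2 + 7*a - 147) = a - 3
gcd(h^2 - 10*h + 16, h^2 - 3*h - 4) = 1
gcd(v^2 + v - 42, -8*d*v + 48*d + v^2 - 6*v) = v - 6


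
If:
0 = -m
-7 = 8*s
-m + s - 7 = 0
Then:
No Solution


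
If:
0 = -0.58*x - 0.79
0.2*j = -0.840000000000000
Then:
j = -4.20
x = -1.36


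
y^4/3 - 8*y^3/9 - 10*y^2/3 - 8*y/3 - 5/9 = (y/3 + 1/3)*(y - 5)*(y + 1/3)*(y + 1)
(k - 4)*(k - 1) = k^2 - 5*k + 4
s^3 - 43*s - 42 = (s - 7)*(s + 1)*(s + 6)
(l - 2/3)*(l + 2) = l^2 + 4*l/3 - 4/3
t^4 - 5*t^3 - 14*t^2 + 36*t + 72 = (t - 6)*(t - 3)*(t + 2)^2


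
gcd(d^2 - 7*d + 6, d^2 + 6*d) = 1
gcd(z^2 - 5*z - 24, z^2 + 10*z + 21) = z + 3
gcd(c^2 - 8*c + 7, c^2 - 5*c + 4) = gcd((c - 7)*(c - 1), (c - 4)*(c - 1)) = c - 1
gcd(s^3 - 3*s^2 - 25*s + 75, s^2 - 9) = s - 3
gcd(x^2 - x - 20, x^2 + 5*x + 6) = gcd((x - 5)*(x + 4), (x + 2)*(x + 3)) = 1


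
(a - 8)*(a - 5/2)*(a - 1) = a^3 - 23*a^2/2 + 61*a/2 - 20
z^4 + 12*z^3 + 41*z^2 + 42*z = z*(z + 2)*(z + 3)*(z + 7)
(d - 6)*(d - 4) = d^2 - 10*d + 24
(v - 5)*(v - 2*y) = v^2 - 2*v*y - 5*v + 10*y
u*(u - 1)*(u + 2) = u^3 + u^2 - 2*u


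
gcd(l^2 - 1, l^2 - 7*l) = 1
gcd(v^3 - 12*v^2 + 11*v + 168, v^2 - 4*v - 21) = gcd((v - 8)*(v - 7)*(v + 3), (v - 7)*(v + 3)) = v^2 - 4*v - 21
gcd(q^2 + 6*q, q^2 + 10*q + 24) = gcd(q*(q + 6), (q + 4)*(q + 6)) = q + 6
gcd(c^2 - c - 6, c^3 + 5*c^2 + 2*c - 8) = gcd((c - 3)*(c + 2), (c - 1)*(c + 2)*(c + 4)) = c + 2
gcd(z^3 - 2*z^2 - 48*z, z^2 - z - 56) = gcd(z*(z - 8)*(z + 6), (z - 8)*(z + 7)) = z - 8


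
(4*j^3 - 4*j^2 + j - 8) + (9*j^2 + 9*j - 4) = 4*j^3 + 5*j^2 + 10*j - 12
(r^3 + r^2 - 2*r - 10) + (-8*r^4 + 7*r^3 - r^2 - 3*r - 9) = -8*r^4 + 8*r^3 - 5*r - 19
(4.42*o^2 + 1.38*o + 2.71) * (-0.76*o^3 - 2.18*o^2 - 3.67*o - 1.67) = -3.3592*o^5 - 10.6844*o^4 - 21.2894*o^3 - 18.3538*o^2 - 12.2503*o - 4.5257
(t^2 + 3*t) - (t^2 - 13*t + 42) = 16*t - 42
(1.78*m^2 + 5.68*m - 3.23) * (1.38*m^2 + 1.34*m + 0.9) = 2.4564*m^4 + 10.2236*m^3 + 4.7558*m^2 + 0.7838*m - 2.907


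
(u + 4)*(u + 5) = u^2 + 9*u + 20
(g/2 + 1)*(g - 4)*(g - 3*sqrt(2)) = g^3/2 - 3*sqrt(2)*g^2/2 - g^2 - 4*g + 3*sqrt(2)*g + 12*sqrt(2)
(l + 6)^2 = l^2 + 12*l + 36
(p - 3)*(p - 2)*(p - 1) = p^3 - 6*p^2 + 11*p - 6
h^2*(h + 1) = h^3 + h^2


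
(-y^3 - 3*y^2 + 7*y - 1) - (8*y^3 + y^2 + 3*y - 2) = -9*y^3 - 4*y^2 + 4*y + 1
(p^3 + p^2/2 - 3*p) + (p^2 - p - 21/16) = p^3 + 3*p^2/2 - 4*p - 21/16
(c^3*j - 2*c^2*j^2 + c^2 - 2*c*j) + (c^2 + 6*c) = c^3*j - 2*c^2*j^2 + 2*c^2 - 2*c*j + 6*c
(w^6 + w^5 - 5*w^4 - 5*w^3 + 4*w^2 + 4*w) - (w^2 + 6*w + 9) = w^6 + w^5 - 5*w^4 - 5*w^3 + 3*w^2 - 2*w - 9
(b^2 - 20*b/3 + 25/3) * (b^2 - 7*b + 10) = b^4 - 41*b^3/3 + 65*b^2 - 125*b + 250/3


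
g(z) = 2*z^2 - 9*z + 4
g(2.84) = -5.43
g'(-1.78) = -16.12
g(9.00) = 85.00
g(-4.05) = 73.26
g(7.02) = 39.38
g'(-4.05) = -25.20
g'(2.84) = 2.36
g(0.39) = 0.79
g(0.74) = -1.56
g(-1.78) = 26.36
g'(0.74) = -6.04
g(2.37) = -6.10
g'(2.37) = 0.48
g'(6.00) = 15.00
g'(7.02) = 19.08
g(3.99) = -0.07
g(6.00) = 22.00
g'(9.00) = 27.00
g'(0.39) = -7.44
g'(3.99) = 6.96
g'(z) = 4*z - 9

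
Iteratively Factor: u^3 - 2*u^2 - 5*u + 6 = (u - 1)*(u^2 - u - 6) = (u - 1)*(u + 2)*(u - 3)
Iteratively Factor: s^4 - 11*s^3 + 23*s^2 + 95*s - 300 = (s + 3)*(s^3 - 14*s^2 + 65*s - 100) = (s - 4)*(s + 3)*(s^2 - 10*s + 25) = (s - 5)*(s - 4)*(s + 3)*(s - 5)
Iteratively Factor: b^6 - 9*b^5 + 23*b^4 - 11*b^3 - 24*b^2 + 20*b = (b)*(b^5 - 9*b^4 + 23*b^3 - 11*b^2 - 24*b + 20) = b*(b - 1)*(b^4 - 8*b^3 + 15*b^2 + 4*b - 20) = b*(b - 2)*(b - 1)*(b^3 - 6*b^2 + 3*b + 10) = b*(b - 2)*(b - 1)*(b + 1)*(b^2 - 7*b + 10) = b*(b - 2)^2*(b - 1)*(b + 1)*(b - 5)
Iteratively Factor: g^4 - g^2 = (g)*(g^3 - g) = g^2*(g^2 - 1) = g^2*(g + 1)*(g - 1)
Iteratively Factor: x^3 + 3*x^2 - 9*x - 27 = (x + 3)*(x^2 - 9) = (x + 3)^2*(x - 3)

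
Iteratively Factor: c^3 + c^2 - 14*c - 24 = (c + 3)*(c^2 - 2*c - 8) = (c + 2)*(c + 3)*(c - 4)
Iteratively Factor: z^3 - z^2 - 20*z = (z)*(z^2 - z - 20) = z*(z + 4)*(z - 5)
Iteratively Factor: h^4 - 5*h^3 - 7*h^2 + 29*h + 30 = (h - 3)*(h^3 - 2*h^2 - 13*h - 10) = (h - 5)*(h - 3)*(h^2 + 3*h + 2) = (h - 5)*(h - 3)*(h + 2)*(h + 1)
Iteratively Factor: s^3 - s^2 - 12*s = (s + 3)*(s^2 - 4*s) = s*(s + 3)*(s - 4)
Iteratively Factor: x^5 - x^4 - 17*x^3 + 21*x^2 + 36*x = (x - 3)*(x^4 + 2*x^3 - 11*x^2 - 12*x) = (x - 3)*(x + 4)*(x^3 - 2*x^2 - 3*x) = (x - 3)^2*(x + 4)*(x^2 + x) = (x - 3)^2*(x + 1)*(x + 4)*(x)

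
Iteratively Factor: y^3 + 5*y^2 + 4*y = (y + 1)*(y^2 + 4*y) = y*(y + 1)*(y + 4)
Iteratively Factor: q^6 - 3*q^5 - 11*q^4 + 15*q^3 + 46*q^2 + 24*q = (q - 3)*(q^5 - 11*q^3 - 18*q^2 - 8*q) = q*(q - 3)*(q^4 - 11*q^2 - 18*q - 8) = q*(q - 3)*(q + 2)*(q^3 - 2*q^2 - 7*q - 4) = q*(q - 3)*(q + 1)*(q + 2)*(q^2 - 3*q - 4) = q*(q - 3)*(q + 1)^2*(q + 2)*(q - 4)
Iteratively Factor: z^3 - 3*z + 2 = (z - 1)*(z^2 + z - 2) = (z - 1)*(z + 2)*(z - 1)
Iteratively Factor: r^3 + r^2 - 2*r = (r)*(r^2 + r - 2) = r*(r + 2)*(r - 1)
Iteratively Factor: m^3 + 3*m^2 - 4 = (m - 1)*(m^2 + 4*m + 4) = (m - 1)*(m + 2)*(m + 2)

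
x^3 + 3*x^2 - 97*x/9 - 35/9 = (x - 7/3)*(x + 1/3)*(x + 5)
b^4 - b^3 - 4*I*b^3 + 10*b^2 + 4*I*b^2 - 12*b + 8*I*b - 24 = (b - 2)*(b + 1)*(b - 6*I)*(b + 2*I)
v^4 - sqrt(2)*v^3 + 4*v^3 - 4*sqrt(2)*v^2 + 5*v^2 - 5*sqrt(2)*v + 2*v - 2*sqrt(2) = (v + 1)^2*(v + 2)*(v - sqrt(2))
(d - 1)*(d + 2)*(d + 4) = d^3 + 5*d^2 + 2*d - 8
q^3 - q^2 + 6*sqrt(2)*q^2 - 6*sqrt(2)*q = q*(q - 1)*(q + 6*sqrt(2))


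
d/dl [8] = 0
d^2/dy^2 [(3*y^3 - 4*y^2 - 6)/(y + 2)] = 2*(3*y^3 + 18*y^2 + 36*y - 22)/(y^3 + 6*y^2 + 12*y + 8)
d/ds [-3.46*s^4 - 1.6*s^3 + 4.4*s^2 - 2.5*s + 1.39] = -13.84*s^3 - 4.8*s^2 + 8.8*s - 2.5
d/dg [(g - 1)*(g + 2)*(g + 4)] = 3*g^2 + 10*g + 2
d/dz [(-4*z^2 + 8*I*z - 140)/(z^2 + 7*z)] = 4*(-z^2*(7 + 2*I) + 70*z + 245)/(z^2*(z^2 + 14*z + 49))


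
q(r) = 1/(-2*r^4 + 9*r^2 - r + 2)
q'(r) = (8*r^3 - 18*r + 1)/(-2*r^4 + 9*r^2 - r + 2)^2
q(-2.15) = 0.33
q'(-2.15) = -4.37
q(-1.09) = 0.09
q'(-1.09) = 0.09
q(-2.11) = 0.22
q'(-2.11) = -1.76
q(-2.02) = 0.13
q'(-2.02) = -0.52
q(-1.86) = 0.09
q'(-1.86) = -0.14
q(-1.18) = 0.08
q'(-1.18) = 0.06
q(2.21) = -0.25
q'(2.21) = 3.03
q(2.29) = -0.12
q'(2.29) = 0.85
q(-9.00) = 0.00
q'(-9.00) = 0.00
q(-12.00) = 0.00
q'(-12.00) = 0.00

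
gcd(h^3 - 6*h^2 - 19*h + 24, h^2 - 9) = h + 3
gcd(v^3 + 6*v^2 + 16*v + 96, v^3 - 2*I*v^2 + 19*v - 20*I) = v + 4*I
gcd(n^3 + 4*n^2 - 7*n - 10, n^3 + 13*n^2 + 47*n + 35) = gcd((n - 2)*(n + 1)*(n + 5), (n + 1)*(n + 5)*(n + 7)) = n^2 + 6*n + 5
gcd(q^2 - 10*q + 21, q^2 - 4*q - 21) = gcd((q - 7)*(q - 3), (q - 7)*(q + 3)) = q - 7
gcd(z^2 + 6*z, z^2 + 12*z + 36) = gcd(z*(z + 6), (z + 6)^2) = z + 6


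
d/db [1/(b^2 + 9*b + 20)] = (-2*b - 9)/(b^2 + 9*b + 20)^2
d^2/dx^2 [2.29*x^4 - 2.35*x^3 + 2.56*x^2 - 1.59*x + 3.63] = 27.48*x^2 - 14.1*x + 5.12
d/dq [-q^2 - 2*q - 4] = -2*q - 2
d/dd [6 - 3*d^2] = -6*d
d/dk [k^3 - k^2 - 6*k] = 3*k^2 - 2*k - 6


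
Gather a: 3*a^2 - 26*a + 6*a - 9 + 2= 3*a^2 - 20*a - 7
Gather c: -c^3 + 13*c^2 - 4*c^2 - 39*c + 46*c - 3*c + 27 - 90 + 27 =-c^3 + 9*c^2 + 4*c - 36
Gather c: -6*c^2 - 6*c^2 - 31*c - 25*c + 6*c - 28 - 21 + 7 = -12*c^2 - 50*c - 42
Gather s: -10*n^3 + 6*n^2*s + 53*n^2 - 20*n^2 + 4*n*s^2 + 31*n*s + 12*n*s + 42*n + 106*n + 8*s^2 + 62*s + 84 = -10*n^3 + 33*n^2 + 148*n + s^2*(4*n + 8) + s*(6*n^2 + 43*n + 62) + 84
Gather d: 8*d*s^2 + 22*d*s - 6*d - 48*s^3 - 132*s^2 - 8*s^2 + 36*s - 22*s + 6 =d*(8*s^2 + 22*s - 6) - 48*s^3 - 140*s^2 + 14*s + 6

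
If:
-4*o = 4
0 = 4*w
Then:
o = -1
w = 0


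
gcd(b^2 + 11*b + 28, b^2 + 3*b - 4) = b + 4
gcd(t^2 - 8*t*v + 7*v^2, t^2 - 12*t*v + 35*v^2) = t - 7*v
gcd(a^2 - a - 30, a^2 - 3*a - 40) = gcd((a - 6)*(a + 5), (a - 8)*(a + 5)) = a + 5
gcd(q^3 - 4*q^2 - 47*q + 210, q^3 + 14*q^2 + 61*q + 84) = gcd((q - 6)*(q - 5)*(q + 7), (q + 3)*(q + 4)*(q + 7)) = q + 7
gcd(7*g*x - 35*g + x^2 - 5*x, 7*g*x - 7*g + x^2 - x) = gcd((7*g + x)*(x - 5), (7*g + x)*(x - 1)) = 7*g + x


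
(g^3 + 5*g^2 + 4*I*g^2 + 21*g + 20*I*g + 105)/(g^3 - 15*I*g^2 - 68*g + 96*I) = (g^2 + g*(5 + 7*I) + 35*I)/(g^2 - 12*I*g - 32)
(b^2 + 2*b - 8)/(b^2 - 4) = (b + 4)/(b + 2)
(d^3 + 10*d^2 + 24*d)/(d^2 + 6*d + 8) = d*(d + 6)/(d + 2)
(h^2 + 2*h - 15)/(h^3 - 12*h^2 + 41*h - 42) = (h + 5)/(h^2 - 9*h + 14)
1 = 1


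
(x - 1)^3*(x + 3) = x^4 - 6*x^2 + 8*x - 3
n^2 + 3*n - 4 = (n - 1)*(n + 4)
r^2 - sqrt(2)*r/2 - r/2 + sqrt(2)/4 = (r - 1/2)*(r - sqrt(2)/2)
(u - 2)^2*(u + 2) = u^3 - 2*u^2 - 4*u + 8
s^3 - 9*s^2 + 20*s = s*(s - 5)*(s - 4)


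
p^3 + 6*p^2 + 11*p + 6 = (p + 1)*(p + 2)*(p + 3)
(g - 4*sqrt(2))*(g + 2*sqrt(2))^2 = g^3 - 24*g - 32*sqrt(2)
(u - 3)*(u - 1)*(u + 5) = u^3 + u^2 - 17*u + 15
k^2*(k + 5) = k^3 + 5*k^2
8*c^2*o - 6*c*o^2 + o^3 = o*(-4*c + o)*(-2*c + o)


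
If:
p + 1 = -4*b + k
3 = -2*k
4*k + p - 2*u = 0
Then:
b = -u/2 - 17/8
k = -3/2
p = 2*u + 6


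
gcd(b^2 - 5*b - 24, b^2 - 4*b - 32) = b - 8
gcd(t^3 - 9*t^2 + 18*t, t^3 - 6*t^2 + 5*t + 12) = t - 3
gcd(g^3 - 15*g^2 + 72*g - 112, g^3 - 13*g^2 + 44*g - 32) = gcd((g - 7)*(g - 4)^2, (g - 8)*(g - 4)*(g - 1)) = g - 4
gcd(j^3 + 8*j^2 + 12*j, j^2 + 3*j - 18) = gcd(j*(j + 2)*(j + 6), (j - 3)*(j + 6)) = j + 6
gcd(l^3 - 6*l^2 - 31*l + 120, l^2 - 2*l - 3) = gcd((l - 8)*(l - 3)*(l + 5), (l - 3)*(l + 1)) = l - 3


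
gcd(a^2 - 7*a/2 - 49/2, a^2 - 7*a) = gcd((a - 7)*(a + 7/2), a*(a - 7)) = a - 7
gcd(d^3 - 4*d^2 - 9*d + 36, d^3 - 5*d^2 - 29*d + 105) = d - 3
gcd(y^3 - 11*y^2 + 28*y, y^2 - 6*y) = y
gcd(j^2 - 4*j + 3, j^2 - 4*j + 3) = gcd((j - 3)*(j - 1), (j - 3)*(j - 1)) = j^2 - 4*j + 3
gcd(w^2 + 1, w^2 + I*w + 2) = w - I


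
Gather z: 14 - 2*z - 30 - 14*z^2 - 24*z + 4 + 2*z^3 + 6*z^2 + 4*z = 2*z^3 - 8*z^2 - 22*z - 12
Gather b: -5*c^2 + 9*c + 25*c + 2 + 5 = -5*c^2 + 34*c + 7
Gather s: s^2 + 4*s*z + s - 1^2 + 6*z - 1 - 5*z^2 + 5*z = s^2 + s*(4*z + 1) - 5*z^2 + 11*z - 2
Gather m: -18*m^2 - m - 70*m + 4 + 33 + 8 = -18*m^2 - 71*m + 45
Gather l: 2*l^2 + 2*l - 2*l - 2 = 2*l^2 - 2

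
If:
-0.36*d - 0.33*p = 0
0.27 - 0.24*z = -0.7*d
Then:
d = 0.342857142857143*z - 0.385714285714286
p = 0.420779220779221 - 0.374025974025974*z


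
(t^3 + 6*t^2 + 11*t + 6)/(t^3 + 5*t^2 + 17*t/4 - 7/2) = 4*(t^2 + 4*t + 3)/(4*t^2 + 12*t - 7)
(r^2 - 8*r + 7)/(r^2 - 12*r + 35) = (r - 1)/(r - 5)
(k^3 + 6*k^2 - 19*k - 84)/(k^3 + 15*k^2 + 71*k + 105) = (k - 4)/(k + 5)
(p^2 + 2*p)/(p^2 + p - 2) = p/(p - 1)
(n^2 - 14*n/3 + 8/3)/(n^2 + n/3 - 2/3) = (n - 4)/(n + 1)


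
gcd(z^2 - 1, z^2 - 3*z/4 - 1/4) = z - 1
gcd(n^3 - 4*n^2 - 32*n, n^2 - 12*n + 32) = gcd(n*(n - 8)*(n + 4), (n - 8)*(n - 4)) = n - 8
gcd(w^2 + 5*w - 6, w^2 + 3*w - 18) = w + 6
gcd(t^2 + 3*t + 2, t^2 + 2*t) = t + 2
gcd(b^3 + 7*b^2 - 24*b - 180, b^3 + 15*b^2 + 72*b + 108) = b^2 + 12*b + 36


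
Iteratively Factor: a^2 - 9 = (a + 3)*(a - 3)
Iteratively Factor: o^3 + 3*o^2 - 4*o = (o - 1)*(o^2 + 4*o) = (o - 1)*(o + 4)*(o)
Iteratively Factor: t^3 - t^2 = (t)*(t^2 - t) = t*(t - 1)*(t)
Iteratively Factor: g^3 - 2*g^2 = (g)*(g^2 - 2*g) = g*(g - 2)*(g)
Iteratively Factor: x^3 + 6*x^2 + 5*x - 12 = (x + 3)*(x^2 + 3*x - 4) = (x + 3)*(x + 4)*(x - 1)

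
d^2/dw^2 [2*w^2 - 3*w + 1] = 4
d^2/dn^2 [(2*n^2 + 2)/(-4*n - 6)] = -26/(8*n^3 + 36*n^2 + 54*n + 27)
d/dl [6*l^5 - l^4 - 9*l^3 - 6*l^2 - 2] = l*(30*l^3 - 4*l^2 - 27*l - 12)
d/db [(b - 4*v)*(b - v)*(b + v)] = 3*b^2 - 8*b*v - v^2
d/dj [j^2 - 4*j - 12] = 2*j - 4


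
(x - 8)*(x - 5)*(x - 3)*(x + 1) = x^4 - 15*x^3 + 63*x^2 - 41*x - 120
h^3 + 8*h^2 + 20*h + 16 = (h + 2)^2*(h + 4)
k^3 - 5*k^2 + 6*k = k*(k - 3)*(k - 2)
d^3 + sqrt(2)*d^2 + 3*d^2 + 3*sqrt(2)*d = d*(d + 3)*(d + sqrt(2))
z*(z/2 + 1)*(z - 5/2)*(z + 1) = z^4/2 + z^3/4 - 11*z^2/4 - 5*z/2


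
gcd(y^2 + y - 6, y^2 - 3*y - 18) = y + 3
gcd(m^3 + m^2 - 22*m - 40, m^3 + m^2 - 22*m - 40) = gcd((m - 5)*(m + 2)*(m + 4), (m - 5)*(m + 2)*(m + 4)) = m^3 + m^2 - 22*m - 40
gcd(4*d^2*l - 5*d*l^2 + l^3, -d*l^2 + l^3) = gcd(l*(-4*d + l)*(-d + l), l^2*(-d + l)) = d*l - l^2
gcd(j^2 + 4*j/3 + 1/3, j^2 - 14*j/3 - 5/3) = j + 1/3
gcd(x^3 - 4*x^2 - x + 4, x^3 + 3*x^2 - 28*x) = x - 4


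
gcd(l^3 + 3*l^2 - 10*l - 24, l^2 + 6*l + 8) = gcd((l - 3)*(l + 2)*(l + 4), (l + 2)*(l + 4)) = l^2 + 6*l + 8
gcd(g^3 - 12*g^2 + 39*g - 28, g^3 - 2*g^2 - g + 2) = g - 1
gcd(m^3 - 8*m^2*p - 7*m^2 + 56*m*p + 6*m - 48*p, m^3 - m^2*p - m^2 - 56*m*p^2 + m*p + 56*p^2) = -m^2 + 8*m*p + m - 8*p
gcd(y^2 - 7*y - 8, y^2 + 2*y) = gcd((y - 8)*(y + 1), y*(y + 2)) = 1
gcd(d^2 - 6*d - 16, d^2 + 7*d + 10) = d + 2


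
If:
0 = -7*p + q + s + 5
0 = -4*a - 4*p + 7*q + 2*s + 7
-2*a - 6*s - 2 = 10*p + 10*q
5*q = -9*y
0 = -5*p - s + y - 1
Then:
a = 160/93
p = 176/465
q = 189/155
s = -332/93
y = -21/31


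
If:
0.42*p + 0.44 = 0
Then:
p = -1.05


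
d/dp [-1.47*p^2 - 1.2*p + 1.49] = -2.94*p - 1.2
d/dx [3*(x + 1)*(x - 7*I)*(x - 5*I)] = 9*x^2 + x*(6 - 72*I) - 105 - 36*I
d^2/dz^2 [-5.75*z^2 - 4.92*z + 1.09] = -11.5000000000000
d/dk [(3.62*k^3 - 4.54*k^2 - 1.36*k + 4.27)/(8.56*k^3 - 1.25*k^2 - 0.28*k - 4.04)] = (34.3374*k^4 + 21.256*k^3 - 153.9568*k^2 + 47.3582*k + 6.69)/(73.2736*k^6 - 21.4*k^5 - 3.2311*k^4 - 68.4648*k^3 + 10.1784*k^2 + 2.2624*k + 16.3216)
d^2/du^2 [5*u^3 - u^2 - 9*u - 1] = 30*u - 2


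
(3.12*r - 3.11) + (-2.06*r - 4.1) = 1.06*r - 7.21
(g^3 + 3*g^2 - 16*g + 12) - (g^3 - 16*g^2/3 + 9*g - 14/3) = 25*g^2/3 - 25*g + 50/3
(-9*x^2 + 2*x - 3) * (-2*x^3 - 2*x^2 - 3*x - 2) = 18*x^5 + 14*x^4 + 29*x^3 + 18*x^2 + 5*x + 6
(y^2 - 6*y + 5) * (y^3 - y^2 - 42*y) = y^5 - 7*y^4 - 31*y^3 + 247*y^2 - 210*y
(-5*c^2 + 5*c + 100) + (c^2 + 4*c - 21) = -4*c^2 + 9*c + 79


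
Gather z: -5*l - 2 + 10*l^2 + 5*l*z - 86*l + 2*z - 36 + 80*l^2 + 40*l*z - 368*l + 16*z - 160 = 90*l^2 - 459*l + z*(45*l + 18) - 198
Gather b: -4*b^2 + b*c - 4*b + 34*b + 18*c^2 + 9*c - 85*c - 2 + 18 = -4*b^2 + b*(c + 30) + 18*c^2 - 76*c + 16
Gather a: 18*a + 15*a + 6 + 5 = 33*a + 11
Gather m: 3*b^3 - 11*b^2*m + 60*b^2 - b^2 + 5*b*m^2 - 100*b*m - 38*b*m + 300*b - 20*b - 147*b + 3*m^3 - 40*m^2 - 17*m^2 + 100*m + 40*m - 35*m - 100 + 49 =3*b^3 + 59*b^2 + 133*b + 3*m^3 + m^2*(5*b - 57) + m*(-11*b^2 - 138*b + 105) - 51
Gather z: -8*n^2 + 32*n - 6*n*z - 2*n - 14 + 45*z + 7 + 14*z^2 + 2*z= -8*n^2 + 30*n + 14*z^2 + z*(47 - 6*n) - 7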